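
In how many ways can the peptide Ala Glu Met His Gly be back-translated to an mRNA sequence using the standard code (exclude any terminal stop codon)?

64

Ala: 4 codons.
Glu: 2 codons.
Met: 1 codon.
His: 2 codons.
Gly: 4 codons.
4 × 2 × 1 × 2 × 4 = 64.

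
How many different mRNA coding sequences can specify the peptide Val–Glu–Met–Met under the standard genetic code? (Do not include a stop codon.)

Val: 4 codons.
Glu: 2 codons.
Met: 1 codon.
Met: 1 codon.
4 × 2 × 1 × 1 = 8.

8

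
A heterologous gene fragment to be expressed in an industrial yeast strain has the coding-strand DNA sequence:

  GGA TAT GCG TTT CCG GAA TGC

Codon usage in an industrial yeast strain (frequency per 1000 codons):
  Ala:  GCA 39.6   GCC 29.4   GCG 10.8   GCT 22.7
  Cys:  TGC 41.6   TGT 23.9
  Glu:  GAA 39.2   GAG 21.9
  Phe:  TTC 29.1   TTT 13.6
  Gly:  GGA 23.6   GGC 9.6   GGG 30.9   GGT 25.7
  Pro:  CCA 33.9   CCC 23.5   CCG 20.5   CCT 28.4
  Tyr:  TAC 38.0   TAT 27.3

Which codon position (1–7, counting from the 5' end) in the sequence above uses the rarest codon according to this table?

Codon 1 GGA (Gly): 23.6 per 1000.
Codon 2 TAT (Tyr): 27.3 per 1000.
Codon 3 GCG (Ala): 10.8 per 1000.
Codon 4 TTT (Phe): 13.6 per 1000.
Codon 5 CCG (Pro): 20.5 per 1000.
Codon 6 GAA (Glu): 39.2 per 1000.
Codon 7 TGC (Cys): 41.6 per 1000.
Lowest frequency is 10.8 at codon 3.

3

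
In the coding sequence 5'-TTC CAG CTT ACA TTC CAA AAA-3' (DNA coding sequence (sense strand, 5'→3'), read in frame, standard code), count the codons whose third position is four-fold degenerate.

Codon 1 TTC (Phe): third position 2-fold.
Codon 2 CAG (Gln): third position 2-fold.
Codon 3 CTT (Leu): third position 4-fold.
Codon 4 ACA (Thr): third position 4-fold.
Codon 5 TTC (Phe): third position 2-fold.
Codon 6 CAA (Gln): third position 2-fold.
Codon 7 AAA (Lys): third position 2-fold.
Four-fold degenerate third positions: 2.

2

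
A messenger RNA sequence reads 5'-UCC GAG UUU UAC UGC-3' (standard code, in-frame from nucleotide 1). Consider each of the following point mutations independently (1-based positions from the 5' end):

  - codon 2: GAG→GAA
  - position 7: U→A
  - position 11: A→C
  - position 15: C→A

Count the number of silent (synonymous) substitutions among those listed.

1

Codon 2: GAG (Glu) → GAA (Glu) — synonymous.
Codon 3: UUU (Phe) → AUU (Ile) — missense.
Codon 4: UAC (Tyr) → UCC (Ser) — missense.
Codon 5: UGC (Cys) → UGA (Stop) — nonsense.
Synonymous: 1 of 4.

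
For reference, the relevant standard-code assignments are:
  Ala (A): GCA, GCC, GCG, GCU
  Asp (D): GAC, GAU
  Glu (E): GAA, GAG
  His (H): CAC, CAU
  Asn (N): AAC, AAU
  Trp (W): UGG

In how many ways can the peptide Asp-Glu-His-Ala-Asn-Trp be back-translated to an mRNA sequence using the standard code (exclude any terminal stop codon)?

64

Asp: 2 codons.
Glu: 2 codons.
His: 2 codons.
Ala: 4 codons.
Asn: 2 codons.
Trp: 1 codon.
2 × 2 × 2 × 4 × 2 × 1 = 64.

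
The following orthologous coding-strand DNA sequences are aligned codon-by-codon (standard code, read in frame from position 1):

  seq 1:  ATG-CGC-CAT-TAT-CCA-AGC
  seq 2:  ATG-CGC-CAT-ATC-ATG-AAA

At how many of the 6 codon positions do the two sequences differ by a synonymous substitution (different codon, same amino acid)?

Codon 1: ATG Met / ATG Met — identical.
Codon 2: CGC Arg / CGC Arg — identical.
Codon 3: CAT His / CAT His — identical.
Codon 4: TAT Tyr / ATC Ile — nonsynonymous.
Codon 5: CCA Pro / ATG Met — nonsynonymous.
Codon 6: AGC Ser / AAA Lys — nonsynonymous.
Synonymous differences: 0.

0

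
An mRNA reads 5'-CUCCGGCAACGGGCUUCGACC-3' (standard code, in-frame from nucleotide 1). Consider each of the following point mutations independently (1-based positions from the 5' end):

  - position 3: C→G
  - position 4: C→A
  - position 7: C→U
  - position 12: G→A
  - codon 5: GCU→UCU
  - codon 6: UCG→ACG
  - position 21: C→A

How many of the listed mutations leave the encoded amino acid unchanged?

Codon 1: CUC (Leu) → CUG (Leu) — synonymous.
Codon 2: CGG (Arg) → AGG (Arg) — synonymous.
Codon 3: CAA (Gln) → UAA (Stop) — nonsense.
Codon 4: CGG (Arg) → CGA (Arg) — synonymous.
Codon 5: GCU (Ala) → UCU (Ser) — missense.
Codon 6: UCG (Ser) → ACG (Thr) — missense.
Codon 7: ACC (Thr) → ACA (Thr) — synonymous.
Synonymous: 4 of 7.

4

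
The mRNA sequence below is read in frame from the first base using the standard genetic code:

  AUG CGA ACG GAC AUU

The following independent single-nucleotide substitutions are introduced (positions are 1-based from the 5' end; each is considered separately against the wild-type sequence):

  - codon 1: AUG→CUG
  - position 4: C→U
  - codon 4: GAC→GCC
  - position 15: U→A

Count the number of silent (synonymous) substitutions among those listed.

1

Codon 1: AUG (Met) → CUG (Leu) — missense.
Codon 2: CGA (Arg) → UGA (Stop) — nonsense.
Codon 4: GAC (Asp) → GCC (Ala) — missense.
Codon 5: AUU (Ile) → AUA (Ile) — synonymous.
Synonymous: 1 of 4.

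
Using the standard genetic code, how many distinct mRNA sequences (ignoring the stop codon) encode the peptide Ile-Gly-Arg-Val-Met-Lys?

576

Ile: 3 codons.
Gly: 4 codons.
Arg: 6 codons.
Val: 4 codons.
Met: 1 codon.
Lys: 2 codons.
3 × 4 × 6 × 4 × 1 × 2 = 576.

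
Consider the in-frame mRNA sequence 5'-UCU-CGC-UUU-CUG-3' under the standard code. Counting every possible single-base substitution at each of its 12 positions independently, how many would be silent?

11

Codon 1 (UCU, Ser): 3 synonymous substitutions.
Codon 2 (CGC, Arg): 3 synonymous substitutions.
Codon 3 (UUU, Phe): 1 synonymous substitution.
Codon 4 (CUG, Leu): 4 synonymous substitutions.
Total: 3 + 3 + 1 + 4 = 11.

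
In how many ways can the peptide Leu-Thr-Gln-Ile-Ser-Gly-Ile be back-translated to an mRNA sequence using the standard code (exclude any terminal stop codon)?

10368

Leu: 6 codons.
Thr: 4 codons.
Gln: 2 codons.
Ile: 3 codons.
Ser: 6 codons.
Gly: 4 codons.
Ile: 3 codons.
6 × 4 × 2 × 3 × 6 × 4 × 3 = 10368.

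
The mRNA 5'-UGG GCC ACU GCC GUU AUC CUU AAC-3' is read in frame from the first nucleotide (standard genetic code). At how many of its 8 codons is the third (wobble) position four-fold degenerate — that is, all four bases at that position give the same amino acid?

5

Codon 1 UGG (Trp): third position 1-fold.
Codon 2 GCC (Ala): third position 4-fold.
Codon 3 ACU (Thr): third position 4-fold.
Codon 4 GCC (Ala): third position 4-fold.
Codon 5 GUU (Val): third position 4-fold.
Codon 6 AUC (Ile): third position 3-fold.
Codon 7 CUU (Leu): third position 4-fold.
Codon 8 AAC (Asn): third position 2-fold.
Four-fold degenerate third positions: 5.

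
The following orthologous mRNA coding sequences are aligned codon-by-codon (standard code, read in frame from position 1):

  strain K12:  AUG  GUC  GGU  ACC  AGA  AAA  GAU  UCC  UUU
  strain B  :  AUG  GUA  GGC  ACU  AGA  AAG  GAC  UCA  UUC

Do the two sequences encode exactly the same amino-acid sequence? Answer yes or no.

Codon 1: AUG Met / AUG Met — identical.
Codon 2: GUC Val / GUA Val — synonymous.
Codon 3: GGU Gly / GGC Gly — synonymous.
Codon 4: ACC Thr / ACU Thr — synonymous.
Codon 5: AGA Arg / AGA Arg — identical.
Codon 6: AAA Lys / AAG Lys — synonymous.
Codon 7: GAU Asp / GAC Asp — synonymous.
Codon 8: UCC Ser / UCA Ser — synonymous.
Codon 9: UUU Phe / UUC Phe — synonymous.
Nonsynonymous differences: 0 → same protein.

yes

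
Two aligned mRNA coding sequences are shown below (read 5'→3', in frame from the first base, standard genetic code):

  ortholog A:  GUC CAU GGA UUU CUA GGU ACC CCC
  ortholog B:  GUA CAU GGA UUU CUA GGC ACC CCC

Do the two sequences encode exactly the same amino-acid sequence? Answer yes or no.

yes

Codon 1: GUC Val / GUA Val — synonymous.
Codon 2: CAU His / CAU His — identical.
Codon 3: GGA Gly / GGA Gly — identical.
Codon 4: UUU Phe / UUU Phe — identical.
Codon 5: CUA Leu / CUA Leu — identical.
Codon 6: GGU Gly / GGC Gly — synonymous.
Codon 7: ACC Thr / ACC Thr — identical.
Codon 8: CCC Pro / CCC Pro — identical.
Nonsynonymous differences: 0 → same protein.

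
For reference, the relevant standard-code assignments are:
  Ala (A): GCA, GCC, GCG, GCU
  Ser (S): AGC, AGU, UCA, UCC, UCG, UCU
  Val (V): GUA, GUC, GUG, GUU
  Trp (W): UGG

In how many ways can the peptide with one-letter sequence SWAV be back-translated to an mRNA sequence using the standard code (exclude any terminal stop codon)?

96

Ser: 6 codons.
Trp: 1 codon.
Ala: 4 codons.
Val: 4 codons.
6 × 1 × 4 × 4 = 96.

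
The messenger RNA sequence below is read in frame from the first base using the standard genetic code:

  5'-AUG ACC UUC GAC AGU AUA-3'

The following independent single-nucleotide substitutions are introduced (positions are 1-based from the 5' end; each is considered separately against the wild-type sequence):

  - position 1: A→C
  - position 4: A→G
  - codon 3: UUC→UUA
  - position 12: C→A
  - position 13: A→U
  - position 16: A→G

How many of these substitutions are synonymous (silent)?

Codon 1: AUG (Met) → CUG (Leu) — missense.
Codon 2: ACC (Thr) → GCC (Ala) — missense.
Codon 3: UUC (Phe) → UUA (Leu) — missense.
Codon 4: GAC (Asp) → GAA (Glu) — missense.
Codon 5: AGU (Ser) → UGU (Cys) — missense.
Codon 6: AUA (Ile) → GUA (Val) — missense.
Synonymous: 0 of 6.

0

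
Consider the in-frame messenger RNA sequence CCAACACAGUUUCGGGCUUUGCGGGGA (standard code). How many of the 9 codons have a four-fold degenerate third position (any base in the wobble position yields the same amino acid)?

Codon 1 CCA (Pro): third position 4-fold.
Codon 2 ACA (Thr): third position 4-fold.
Codon 3 CAG (Gln): third position 2-fold.
Codon 4 UUU (Phe): third position 2-fold.
Codon 5 CGG (Arg): third position 4-fold.
Codon 6 GCU (Ala): third position 4-fold.
Codon 7 UUG (Leu): third position 2-fold.
Codon 8 CGG (Arg): third position 4-fold.
Codon 9 GGA (Gly): third position 4-fold.
Four-fold degenerate third positions: 6.

6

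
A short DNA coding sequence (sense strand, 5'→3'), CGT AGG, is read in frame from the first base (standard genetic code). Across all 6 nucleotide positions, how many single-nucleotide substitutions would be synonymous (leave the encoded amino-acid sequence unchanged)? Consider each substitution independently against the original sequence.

5

Codon 1 (CGT, Arg): 3 synonymous substitutions.
Codon 2 (AGG, Arg): 2 synonymous substitutions.
Total: 3 + 2 = 5.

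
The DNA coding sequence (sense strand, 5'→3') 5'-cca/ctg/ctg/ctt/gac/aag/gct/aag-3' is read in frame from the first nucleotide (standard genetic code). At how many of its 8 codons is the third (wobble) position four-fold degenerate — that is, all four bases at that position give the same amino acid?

5

Codon 1 CCA (Pro): third position 4-fold.
Codon 2 CTG (Leu): third position 4-fold.
Codon 3 CTG (Leu): third position 4-fold.
Codon 4 CTT (Leu): third position 4-fold.
Codon 5 GAC (Asp): third position 2-fold.
Codon 6 AAG (Lys): third position 2-fold.
Codon 7 GCT (Ala): third position 4-fold.
Codon 8 AAG (Lys): third position 2-fold.
Four-fold degenerate third positions: 5.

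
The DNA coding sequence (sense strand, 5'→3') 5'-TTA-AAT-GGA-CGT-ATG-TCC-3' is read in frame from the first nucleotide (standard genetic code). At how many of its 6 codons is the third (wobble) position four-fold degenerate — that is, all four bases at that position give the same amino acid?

3

Codon 1 TTA (Leu): third position 2-fold.
Codon 2 AAT (Asn): third position 2-fold.
Codon 3 GGA (Gly): third position 4-fold.
Codon 4 CGT (Arg): third position 4-fold.
Codon 5 ATG (Met): third position 1-fold.
Codon 6 TCC (Ser): third position 4-fold.
Four-fold degenerate third positions: 3.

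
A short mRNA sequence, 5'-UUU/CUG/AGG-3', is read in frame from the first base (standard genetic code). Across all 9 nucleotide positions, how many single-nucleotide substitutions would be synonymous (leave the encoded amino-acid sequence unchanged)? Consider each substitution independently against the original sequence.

7

Codon 1 (UUU, Phe): 1 synonymous substitution.
Codon 2 (CUG, Leu): 4 synonymous substitutions.
Codon 3 (AGG, Arg): 2 synonymous substitutions.
Total: 1 + 4 + 2 = 7.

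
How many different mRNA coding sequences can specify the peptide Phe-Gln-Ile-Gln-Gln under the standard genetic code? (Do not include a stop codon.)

48

Phe: 2 codons.
Gln: 2 codons.
Ile: 3 codons.
Gln: 2 codons.
Gln: 2 codons.
2 × 2 × 3 × 2 × 2 = 48.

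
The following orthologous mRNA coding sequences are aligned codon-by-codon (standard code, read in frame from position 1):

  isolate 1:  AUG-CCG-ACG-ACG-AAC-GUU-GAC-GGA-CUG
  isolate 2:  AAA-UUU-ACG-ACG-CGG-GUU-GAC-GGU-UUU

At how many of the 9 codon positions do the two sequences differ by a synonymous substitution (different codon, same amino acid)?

1

Codon 1: AUG Met / AAA Lys — nonsynonymous.
Codon 2: CCG Pro / UUU Phe — nonsynonymous.
Codon 3: ACG Thr / ACG Thr — identical.
Codon 4: ACG Thr / ACG Thr — identical.
Codon 5: AAC Asn / CGG Arg — nonsynonymous.
Codon 6: GUU Val / GUU Val — identical.
Codon 7: GAC Asp / GAC Asp — identical.
Codon 8: GGA Gly / GGU Gly — synonymous.
Codon 9: CUG Leu / UUU Phe — nonsynonymous.
Synonymous differences: 1.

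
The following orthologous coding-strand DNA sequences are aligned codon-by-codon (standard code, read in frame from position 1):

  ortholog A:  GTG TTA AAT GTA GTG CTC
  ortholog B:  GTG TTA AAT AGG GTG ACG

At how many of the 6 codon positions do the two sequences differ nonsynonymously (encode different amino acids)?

2

Codon 1: GTG Val / GTG Val — identical.
Codon 2: TTA Leu / TTA Leu — identical.
Codon 3: AAT Asn / AAT Asn — identical.
Codon 4: GTA Val / AGG Arg — nonsynonymous.
Codon 5: GTG Val / GTG Val — identical.
Codon 6: CTC Leu / ACG Thr — nonsynonymous.
Nonsynonymous differences: 2.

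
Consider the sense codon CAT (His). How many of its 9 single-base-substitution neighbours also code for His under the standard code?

Position 1: none → 0 synonymous.
Position 2: none → 0 synonymous.
Position 3: CAC → 1 synonymous.
Total: 0 + 0 + 1 = 1.

1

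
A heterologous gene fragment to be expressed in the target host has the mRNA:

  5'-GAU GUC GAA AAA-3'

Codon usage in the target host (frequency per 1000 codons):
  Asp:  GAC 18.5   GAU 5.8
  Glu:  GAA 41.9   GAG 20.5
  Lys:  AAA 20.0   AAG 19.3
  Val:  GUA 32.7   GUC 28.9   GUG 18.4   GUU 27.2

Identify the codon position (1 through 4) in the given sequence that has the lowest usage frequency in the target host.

1

Codon 1 GAU (Asp): 5.8 per 1000.
Codon 2 GUC (Val): 28.9 per 1000.
Codon 3 GAA (Glu): 41.9 per 1000.
Codon 4 AAA (Lys): 20.0 per 1000.
Lowest frequency is 5.8 at codon 1.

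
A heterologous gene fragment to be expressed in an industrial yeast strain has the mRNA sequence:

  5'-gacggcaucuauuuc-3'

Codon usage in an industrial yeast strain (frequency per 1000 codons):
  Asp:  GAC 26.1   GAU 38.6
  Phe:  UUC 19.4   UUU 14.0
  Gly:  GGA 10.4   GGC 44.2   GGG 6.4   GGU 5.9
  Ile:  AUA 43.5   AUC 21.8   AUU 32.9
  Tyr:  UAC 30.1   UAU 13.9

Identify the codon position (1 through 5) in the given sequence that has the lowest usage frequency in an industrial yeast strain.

4

Codon 1 GAC (Asp): 26.1 per 1000.
Codon 2 GGC (Gly): 44.2 per 1000.
Codon 3 AUC (Ile): 21.8 per 1000.
Codon 4 UAU (Tyr): 13.9 per 1000.
Codon 5 UUC (Phe): 19.4 per 1000.
Lowest frequency is 13.9 at codon 4.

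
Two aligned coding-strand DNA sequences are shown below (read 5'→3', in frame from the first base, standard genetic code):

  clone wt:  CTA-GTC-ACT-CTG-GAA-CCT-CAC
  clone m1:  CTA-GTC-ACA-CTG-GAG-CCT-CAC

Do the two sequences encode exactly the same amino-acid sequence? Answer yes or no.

yes

Codon 1: CTA Leu / CTA Leu — identical.
Codon 2: GTC Val / GTC Val — identical.
Codon 3: ACT Thr / ACA Thr — synonymous.
Codon 4: CTG Leu / CTG Leu — identical.
Codon 5: GAA Glu / GAG Glu — synonymous.
Codon 6: CCT Pro / CCT Pro — identical.
Codon 7: CAC His / CAC His — identical.
Nonsynonymous differences: 0 → same protein.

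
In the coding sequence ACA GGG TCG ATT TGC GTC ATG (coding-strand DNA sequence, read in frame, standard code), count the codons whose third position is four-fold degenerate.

4

Codon 1 ACA (Thr): third position 4-fold.
Codon 2 GGG (Gly): third position 4-fold.
Codon 3 TCG (Ser): third position 4-fold.
Codon 4 ATT (Ile): third position 3-fold.
Codon 5 TGC (Cys): third position 2-fold.
Codon 6 GTC (Val): third position 4-fold.
Codon 7 ATG (Met): third position 1-fold.
Four-fold degenerate third positions: 4.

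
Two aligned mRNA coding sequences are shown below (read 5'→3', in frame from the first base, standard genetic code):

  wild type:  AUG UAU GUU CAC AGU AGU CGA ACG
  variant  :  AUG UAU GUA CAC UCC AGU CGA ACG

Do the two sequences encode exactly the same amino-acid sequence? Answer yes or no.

yes

Codon 1: AUG Met / AUG Met — identical.
Codon 2: UAU Tyr / UAU Tyr — identical.
Codon 3: GUU Val / GUA Val — synonymous.
Codon 4: CAC His / CAC His — identical.
Codon 5: AGU Ser / UCC Ser — synonymous.
Codon 6: AGU Ser / AGU Ser — identical.
Codon 7: CGA Arg / CGA Arg — identical.
Codon 8: ACG Thr / ACG Thr — identical.
Nonsynonymous differences: 0 → same protein.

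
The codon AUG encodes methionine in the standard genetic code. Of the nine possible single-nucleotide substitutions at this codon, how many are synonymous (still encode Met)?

Position 1: none → 0 synonymous.
Position 2: none → 0 synonymous.
Position 3: none → 0 synonymous.
Total: 0 + 0 + 0 = 0.

0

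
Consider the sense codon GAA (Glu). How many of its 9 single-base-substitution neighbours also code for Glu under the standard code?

1

Position 1: none → 0 synonymous.
Position 2: none → 0 synonymous.
Position 3: GAG → 1 synonymous.
Total: 0 + 0 + 1 = 1.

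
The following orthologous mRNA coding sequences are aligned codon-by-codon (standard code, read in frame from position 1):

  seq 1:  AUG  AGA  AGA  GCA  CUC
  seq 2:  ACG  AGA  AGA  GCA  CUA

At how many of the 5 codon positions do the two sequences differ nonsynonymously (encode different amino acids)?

1

Codon 1: AUG Met / ACG Thr — nonsynonymous.
Codon 2: AGA Arg / AGA Arg — identical.
Codon 3: AGA Arg / AGA Arg — identical.
Codon 4: GCA Ala / GCA Ala — identical.
Codon 5: CUC Leu / CUA Leu — synonymous.
Nonsynonymous differences: 1.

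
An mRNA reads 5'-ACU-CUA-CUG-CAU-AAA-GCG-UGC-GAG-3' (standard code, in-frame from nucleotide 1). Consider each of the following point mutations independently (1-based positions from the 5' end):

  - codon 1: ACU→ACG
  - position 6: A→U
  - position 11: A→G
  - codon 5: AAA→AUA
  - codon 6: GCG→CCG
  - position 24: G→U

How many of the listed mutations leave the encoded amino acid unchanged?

2

Codon 1: ACU (Thr) → ACG (Thr) — synonymous.
Codon 2: CUA (Leu) → CUU (Leu) — synonymous.
Codon 4: CAU (His) → CGU (Arg) — missense.
Codon 5: AAA (Lys) → AUA (Ile) — missense.
Codon 6: GCG (Ala) → CCG (Pro) — missense.
Codon 8: GAG (Glu) → GAU (Asp) — missense.
Synonymous: 2 of 6.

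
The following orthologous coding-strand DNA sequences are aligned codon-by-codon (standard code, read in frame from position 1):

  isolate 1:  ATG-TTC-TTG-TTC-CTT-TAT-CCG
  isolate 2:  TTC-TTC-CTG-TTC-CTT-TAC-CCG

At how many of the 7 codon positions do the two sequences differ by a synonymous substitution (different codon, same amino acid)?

2

Codon 1: ATG Met / TTC Phe — nonsynonymous.
Codon 2: TTC Phe / TTC Phe — identical.
Codon 3: TTG Leu / CTG Leu — synonymous.
Codon 4: TTC Phe / TTC Phe — identical.
Codon 5: CTT Leu / CTT Leu — identical.
Codon 6: TAT Tyr / TAC Tyr — synonymous.
Codon 7: CCG Pro / CCG Pro — identical.
Synonymous differences: 2.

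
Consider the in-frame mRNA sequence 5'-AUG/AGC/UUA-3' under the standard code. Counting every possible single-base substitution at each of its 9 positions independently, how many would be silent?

3

Codon 1 (AUG, Met): 0 synonymous substitutions.
Codon 2 (AGC, Ser): 1 synonymous substitution.
Codon 3 (UUA, Leu): 2 synonymous substitutions.
Total: 0 + 1 + 2 = 3.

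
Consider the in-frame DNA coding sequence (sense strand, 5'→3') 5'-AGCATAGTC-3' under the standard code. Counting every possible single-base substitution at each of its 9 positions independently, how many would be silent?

Codon 1 (AGC, Ser): 1 synonymous substitution.
Codon 2 (ATA, Ile): 2 synonymous substitutions.
Codon 3 (GTC, Val): 3 synonymous substitutions.
Total: 1 + 2 + 3 = 6.

6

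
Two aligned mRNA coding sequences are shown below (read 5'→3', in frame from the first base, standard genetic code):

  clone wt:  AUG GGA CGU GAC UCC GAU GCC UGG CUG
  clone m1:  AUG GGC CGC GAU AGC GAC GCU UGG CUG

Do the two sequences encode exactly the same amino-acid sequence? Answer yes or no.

Codon 1: AUG Met / AUG Met — identical.
Codon 2: GGA Gly / GGC Gly — synonymous.
Codon 3: CGU Arg / CGC Arg — synonymous.
Codon 4: GAC Asp / GAU Asp — synonymous.
Codon 5: UCC Ser / AGC Ser — synonymous.
Codon 6: GAU Asp / GAC Asp — synonymous.
Codon 7: GCC Ala / GCU Ala — synonymous.
Codon 8: UGG Trp / UGG Trp — identical.
Codon 9: CUG Leu / CUG Leu — identical.
Nonsynonymous differences: 0 → same protein.

yes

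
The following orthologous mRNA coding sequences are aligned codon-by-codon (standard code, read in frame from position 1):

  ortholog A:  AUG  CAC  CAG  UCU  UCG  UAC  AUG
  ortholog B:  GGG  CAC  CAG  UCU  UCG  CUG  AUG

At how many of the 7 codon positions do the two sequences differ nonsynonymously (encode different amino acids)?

Codon 1: AUG Met / GGG Gly — nonsynonymous.
Codon 2: CAC His / CAC His — identical.
Codon 3: CAG Gln / CAG Gln — identical.
Codon 4: UCU Ser / UCU Ser — identical.
Codon 5: UCG Ser / UCG Ser — identical.
Codon 6: UAC Tyr / CUG Leu — nonsynonymous.
Codon 7: AUG Met / AUG Met — identical.
Nonsynonymous differences: 2.

2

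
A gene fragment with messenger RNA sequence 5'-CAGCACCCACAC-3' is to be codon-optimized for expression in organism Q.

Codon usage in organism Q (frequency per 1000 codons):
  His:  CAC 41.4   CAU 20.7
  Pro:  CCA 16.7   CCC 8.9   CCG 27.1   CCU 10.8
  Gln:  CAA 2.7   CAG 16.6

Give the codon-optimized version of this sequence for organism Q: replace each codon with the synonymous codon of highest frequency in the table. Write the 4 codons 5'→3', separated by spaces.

CAG CAC CCG CAC

Codon 1 (Gln): best is CAG at 16.6.
Codon 2 (His): best is CAC at 41.4.
Codon 3 (Pro): best is CCG at 27.1.
Codon 4 (His): best is CAC at 41.4.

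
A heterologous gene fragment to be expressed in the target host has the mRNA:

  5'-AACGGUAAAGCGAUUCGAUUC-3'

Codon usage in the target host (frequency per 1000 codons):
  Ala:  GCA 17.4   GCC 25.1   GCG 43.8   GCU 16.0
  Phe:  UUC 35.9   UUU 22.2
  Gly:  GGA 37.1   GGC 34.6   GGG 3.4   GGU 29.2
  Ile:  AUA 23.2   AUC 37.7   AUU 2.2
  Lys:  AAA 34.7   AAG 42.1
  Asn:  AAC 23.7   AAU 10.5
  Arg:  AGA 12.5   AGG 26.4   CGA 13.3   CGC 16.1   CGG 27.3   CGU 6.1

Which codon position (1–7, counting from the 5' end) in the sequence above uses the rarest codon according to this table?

Codon 1 AAC (Asn): 23.7 per 1000.
Codon 2 GGU (Gly): 29.2 per 1000.
Codon 3 AAA (Lys): 34.7 per 1000.
Codon 4 GCG (Ala): 43.8 per 1000.
Codon 5 AUU (Ile): 2.2 per 1000.
Codon 6 CGA (Arg): 13.3 per 1000.
Codon 7 UUC (Phe): 35.9 per 1000.
Lowest frequency is 2.2 at codon 5.

5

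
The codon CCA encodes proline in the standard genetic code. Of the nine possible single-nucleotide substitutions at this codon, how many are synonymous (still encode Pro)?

Position 1: none → 0 synonymous.
Position 2: none → 0 synonymous.
Position 3: CCU, CCC, CCG → 3 synonymous.
Total: 0 + 0 + 3 = 3.

3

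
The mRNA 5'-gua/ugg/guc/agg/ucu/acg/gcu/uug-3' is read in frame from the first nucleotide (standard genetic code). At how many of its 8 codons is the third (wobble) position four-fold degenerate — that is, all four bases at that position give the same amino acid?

Codon 1 GUA (Val): third position 4-fold.
Codon 2 UGG (Trp): third position 1-fold.
Codon 3 GUC (Val): third position 4-fold.
Codon 4 AGG (Arg): third position 2-fold.
Codon 5 UCU (Ser): third position 4-fold.
Codon 6 ACG (Thr): third position 4-fold.
Codon 7 GCU (Ala): third position 4-fold.
Codon 8 UUG (Leu): third position 2-fold.
Four-fold degenerate third positions: 5.

5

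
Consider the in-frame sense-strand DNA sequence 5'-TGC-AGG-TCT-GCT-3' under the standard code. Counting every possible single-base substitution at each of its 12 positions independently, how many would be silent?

9

Codon 1 (TGC, Cys): 1 synonymous substitution.
Codon 2 (AGG, Arg): 2 synonymous substitutions.
Codon 3 (TCT, Ser): 3 synonymous substitutions.
Codon 4 (GCT, Ala): 3 synonymous substitutions.
Total: 1 + 2 + 3 + 3 = 9.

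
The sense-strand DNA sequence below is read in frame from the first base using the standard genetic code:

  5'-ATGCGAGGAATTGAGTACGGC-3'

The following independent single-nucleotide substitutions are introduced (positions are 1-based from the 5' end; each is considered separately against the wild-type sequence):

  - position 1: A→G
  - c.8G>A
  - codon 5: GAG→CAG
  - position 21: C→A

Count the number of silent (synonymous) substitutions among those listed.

1

Codon 1: ATG (Met) → GTG (Val) — missense.
Codon 3: GGA (Gly) → GAA (Glu) — missense.
Codon 5: GAG (Glu) → CAG (Gln) — missense.
Codon 7: GGC (Gly) → GGA (Gly) — synonymous.
Synonymous: 1 of 4.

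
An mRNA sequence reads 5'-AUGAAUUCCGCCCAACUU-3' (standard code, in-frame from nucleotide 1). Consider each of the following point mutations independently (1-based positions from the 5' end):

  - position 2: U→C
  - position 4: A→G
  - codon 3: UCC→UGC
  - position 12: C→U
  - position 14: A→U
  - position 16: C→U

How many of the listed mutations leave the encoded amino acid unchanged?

Codon 1: AUG (Met) → ACG (Thr) — missense.
Codon 2: AAU (Asn) → GAU (Asp) — missense.
Codon 3: UCC (Ser) → UGC (Cys) — missense.
Codon 4: GCC (Ala) → GCU (Ala) — synonymous.
Codon 5: CAA (Gln) → CUA (Leu) — missense.
Codon 6: CUU (Leu) → UUU (Phe) — missense.
Synonymous: 1 of 6.

1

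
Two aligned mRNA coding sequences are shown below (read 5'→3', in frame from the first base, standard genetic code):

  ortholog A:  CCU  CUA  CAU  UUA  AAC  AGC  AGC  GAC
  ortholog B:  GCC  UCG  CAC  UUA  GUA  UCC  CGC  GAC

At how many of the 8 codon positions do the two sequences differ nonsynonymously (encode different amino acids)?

Codon 1: CCU Pro / GCC Ala — nonsynonymous.
Codon 2: CUA Leu / UCG Ser — nonsynonymous.
Codon 3: CAU His / CAC His — synonymous.
Codon 4: UUA Leu / UUA Leu — identical.
Codon 5: AAC Asn / GUA Val — nonsynonymous.
Codon 6: AGC Ser / UCC Ser — synonymous.
Codon 7: AGC Ser / CGC Arg — nonsynonymous.
Codon 8: GAC Asp / GAC Asp — identical.
Nonsynonymous differences: 4.

4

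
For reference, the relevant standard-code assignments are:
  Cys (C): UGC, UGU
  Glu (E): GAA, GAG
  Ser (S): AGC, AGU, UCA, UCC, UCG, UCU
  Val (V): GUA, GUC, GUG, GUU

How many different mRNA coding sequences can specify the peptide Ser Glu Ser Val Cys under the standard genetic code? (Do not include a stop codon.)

Ser: 6 codons.
Glu: 2 codons.
Ser: 6 codons.
Val: 4 codons.
Cys: 2 codons.
6 × 2 × 6 × 4 × 2 = 576.

576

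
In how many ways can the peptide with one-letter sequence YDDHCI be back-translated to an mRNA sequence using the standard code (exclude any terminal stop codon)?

96

Tyr: 2 codons.
Asp: 2 codons.
Asp: 2 codons.
His: 2 codons.
Cys: 2 codons.
Ile: 3 codons.
2 × 2 × 2 × 2 × 2 × 3 = 96.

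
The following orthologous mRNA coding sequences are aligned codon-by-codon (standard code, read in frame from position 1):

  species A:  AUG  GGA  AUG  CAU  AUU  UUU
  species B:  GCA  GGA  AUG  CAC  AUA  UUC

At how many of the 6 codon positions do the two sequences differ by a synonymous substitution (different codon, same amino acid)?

3

Codon 1: AUG Met / GCA Ala — nonsynonymous.
Codon 2: GGA Gly / GGA Gly — identical.
Codon 3: AUG Met / AUG Met — identical.
Codon 4: CAU His / CAC His — synonymous.
Codon 5: AUU Ile / AUA Ile — synonymous.
Codon 6: UUU Phe / UUC Phe — synonymous.
Synonymous differences: 3.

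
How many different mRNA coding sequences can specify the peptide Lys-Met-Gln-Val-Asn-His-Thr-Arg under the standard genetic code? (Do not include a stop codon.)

1536

Lys: 2 codons.
Met: 1 codon.
Gln: 2 codons.
Val: 4 codons.
Asn: 2 codons.
His: 2 codons.
Thr: 4 codons.
Arg: 6 codons.
2 × 1 × 2 × 4 × 2 × 2 × 4 × 6 = 1536.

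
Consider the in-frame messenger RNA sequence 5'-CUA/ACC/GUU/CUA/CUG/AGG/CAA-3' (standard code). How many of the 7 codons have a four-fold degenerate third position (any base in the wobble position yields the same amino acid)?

Codon 1 CUA (Leu): third position 4-fold.
Codon 2 ACC (Thr): third position 4-fold.
Codon 3 GUU (Val): third position 4-fold.
Codon 4 CUA (Leu): third position 4-fold.
Codon 5 CUG (Leu): third position 4-fold.
Codon 6 AGG (Arg): third position 2-fold.
Codon 7 CAA (Gln): third position 2-fold.
Four-fold degenerate third positions: 5.

5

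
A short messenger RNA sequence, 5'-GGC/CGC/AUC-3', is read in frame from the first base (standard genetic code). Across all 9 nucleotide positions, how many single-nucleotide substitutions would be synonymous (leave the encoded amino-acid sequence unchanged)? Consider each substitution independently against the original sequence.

8

Codon 1 (GGC, Gly): 3 synonymous substitutions.
Codon 2 (CGC, Arg): 3 synonymous substitutions.
Codon 3 (AUC, Ile): 2 synonymous substitutions.
Total: 3 + 3 + 2 = 8.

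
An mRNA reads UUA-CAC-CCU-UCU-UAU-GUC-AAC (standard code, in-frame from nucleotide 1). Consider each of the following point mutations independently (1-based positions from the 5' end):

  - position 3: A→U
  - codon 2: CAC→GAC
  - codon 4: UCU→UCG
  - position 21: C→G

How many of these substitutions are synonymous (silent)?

Codon 1: UUA (Leu) → UUU (Phe) — missense.
Codon 2: CAC (His) → GAC (Asp) — missense.
Codon 4: UCU (Ser) → UCG (Ser) — synonymous.
Codon 7: AAC (Asn) → AAG (Lys) — missense.
Synonymous: 1 of 4.

1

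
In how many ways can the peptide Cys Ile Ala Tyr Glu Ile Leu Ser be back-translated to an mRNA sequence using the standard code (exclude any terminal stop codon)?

Cys: 2 codons.
Ile: 3 codons.
Ala: 4 codons.
Tyr: 2 codons.
Glu: 2 codons.
Ile: 3 codons.
Leu: 6 codons.
Ser: 6 codons.
2 × 3 × 4 × 2 × 2 × 3 × 6 × 6 = 10368.

10368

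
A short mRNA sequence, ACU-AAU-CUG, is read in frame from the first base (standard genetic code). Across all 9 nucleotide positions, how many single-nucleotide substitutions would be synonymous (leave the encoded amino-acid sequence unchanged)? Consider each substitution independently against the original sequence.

Codon 1 (ACU, Thr): 3 synonymous substitutions.
Codon 2 (AAU, Asn): 1 synonymous substitution.
Codon 3 (CUG, Leu): 4 synonymous substitutions.
Total: 3 + 1 + 4 = 8.

8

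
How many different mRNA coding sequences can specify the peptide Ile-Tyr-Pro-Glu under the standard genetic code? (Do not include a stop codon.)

48

Ile: 3 codons.
Tyr: 2 codons.
Pro: 4 codons.
Glu: 2 codons.
3 × 2 × 4 × 2 = 48.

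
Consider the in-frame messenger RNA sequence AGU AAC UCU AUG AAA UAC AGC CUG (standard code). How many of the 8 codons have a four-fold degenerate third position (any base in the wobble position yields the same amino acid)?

Codon 1 AGU (Ser): third position 2-fold.
Codon 2 AAC (Asn): third position 2-fold.
Codon 3 UCU (Ser): third position 4-fold.
Codon 4 AUG (Met): third position 1-fold.
Codon 5 AAA (Lys): third position 2-fold.
Codon 6 UAC (Tyr): third position 2-fold.
Codon 7 AGC (Ser): third position 2-fold.
Codon 8 CUG (Leu): third position 4-fold.
Four-fold degenerate third positions: 2.

2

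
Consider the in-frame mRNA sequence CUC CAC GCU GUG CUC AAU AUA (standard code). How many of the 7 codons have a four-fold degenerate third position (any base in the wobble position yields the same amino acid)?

Codon 1 CUC (Leu): third position 4-fold.
Codon 2 CAC (His): third position 2-fold.
Codon 3 GCU (Ala): third position 4-fold.
Codon 4 GUG (Val): third position 4-fold.
Codon 5 CUC (Leu): third position 4-fold.
Codon 6 AAU (Asn): third position 2-fold.
Codon 7 AUA (Ile): third position 3-fold.
Four-fold degenerate third positions: 4.

4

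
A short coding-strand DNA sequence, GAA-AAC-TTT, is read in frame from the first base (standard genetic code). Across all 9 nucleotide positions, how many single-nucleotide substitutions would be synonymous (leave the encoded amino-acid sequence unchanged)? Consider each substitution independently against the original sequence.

3

Codon 1 (GAA, Glu): 1 synonymous substitution.
Codon 2 (AAC, Asn): 1 synonymous substitution.
Codon 3 (TTT, Phe): 1 synonymous substitution.
Total: 1 + 1 + 1 = 3.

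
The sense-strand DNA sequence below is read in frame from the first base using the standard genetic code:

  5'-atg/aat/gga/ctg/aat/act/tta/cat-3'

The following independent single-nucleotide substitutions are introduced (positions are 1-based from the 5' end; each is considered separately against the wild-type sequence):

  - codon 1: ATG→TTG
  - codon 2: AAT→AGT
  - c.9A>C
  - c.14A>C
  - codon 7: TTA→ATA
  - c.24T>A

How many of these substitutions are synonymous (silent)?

Codon 1: ATG (Met) → TTG (Leu) — missense.
Codon 2: AAT (Asn) → AGT (Ser) — missense.
Codon 3: GGA (Gly) → GGC (Gly) — synonymous.
Codon 5: AAT (Asn) → ACT (Thr) — missense.
Codon 7: TTA (Leu) → ATA (Ile) — missense.
Codon 8: CAT (His) → CAA (Gln) — missense.
Synonymous: 1 of 6.

1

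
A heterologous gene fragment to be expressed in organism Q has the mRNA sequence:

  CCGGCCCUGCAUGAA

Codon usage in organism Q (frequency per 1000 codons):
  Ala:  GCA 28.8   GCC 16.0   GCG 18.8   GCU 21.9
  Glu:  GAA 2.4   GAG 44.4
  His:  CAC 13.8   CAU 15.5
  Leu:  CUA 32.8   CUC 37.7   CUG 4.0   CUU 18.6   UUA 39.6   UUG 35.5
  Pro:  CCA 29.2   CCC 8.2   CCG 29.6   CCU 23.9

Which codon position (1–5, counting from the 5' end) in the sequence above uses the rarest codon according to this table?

5

Codon 1 CCG (Pro): 29.6 per 1000.
Codon 2 GCC (Ala): 16.0 per 1000.
Codon 3 CUG (Leu): 4.0 per 1000.
Codon 4 CAU (His): 15.5 per 1000.
Codon 5 GAA (Glu): 2.4 per 1000.
Lowest frequency is 2.4 at codon 5.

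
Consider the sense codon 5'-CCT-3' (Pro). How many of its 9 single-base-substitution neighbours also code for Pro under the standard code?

Position 1: none → 0 synonymous.
Position 2: none → 0 synonymous.
Position 3: CCC, CCA, CCG → 3 synonymous.
Total: 0 + 0 + 3 = 3.

3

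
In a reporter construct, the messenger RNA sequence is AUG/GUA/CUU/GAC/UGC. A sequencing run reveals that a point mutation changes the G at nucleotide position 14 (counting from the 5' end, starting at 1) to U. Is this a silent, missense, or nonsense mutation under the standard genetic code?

missense

Position 14 falls in codon 5: UGC → Cys.
After the substitution the codon is UUC → Phe.
Cys ≠ Phe, so this is a missense mutation.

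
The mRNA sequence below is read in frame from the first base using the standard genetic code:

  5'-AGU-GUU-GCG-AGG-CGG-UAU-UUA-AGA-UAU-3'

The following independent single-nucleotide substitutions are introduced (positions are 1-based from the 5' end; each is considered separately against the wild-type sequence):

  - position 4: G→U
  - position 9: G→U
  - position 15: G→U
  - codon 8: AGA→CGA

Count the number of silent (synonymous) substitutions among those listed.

3

Codon 2: GUU (Val) → UUU (Phe) — missense.
Codon 3: GCG (Ala) → GCU (Ala) — synonymous.
Codon 5: CGG (Arg) → CGU (Arg) — synonymous.
Codon 8: AGA (Arg) → CGA (Arg) — synonymous.
Synonymous: 3 of 4.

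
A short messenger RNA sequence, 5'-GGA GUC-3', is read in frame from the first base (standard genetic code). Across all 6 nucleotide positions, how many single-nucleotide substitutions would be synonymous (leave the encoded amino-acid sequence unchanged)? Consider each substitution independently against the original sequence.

Codon 1 (GGA, Gly): 3 synonymous substitutions.
Codon 2 (GUC, Val): 3 synonymous substitutions.
Total: 3 + 3 = 6.

6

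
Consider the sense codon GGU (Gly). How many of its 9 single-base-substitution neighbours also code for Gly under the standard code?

3

Position 1: none → 0 synonymous.
Position 2: none → 0 synonymous.
Position 3: GGC, GGA, GGG → 3 synonymous.
Total: 0 + 0 + 3 = 3.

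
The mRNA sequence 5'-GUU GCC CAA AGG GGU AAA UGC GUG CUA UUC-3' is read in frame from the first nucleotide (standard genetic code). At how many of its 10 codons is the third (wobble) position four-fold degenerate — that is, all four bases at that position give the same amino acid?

5

Codon 1 GUU (Val): third position 4-fold.
Codon 2 GCC (Ala): third position 4-fold.
Codon 3 CAA (Gln): third position 2-fold.
Codon 4 AGG (Arg): third position 2-fold.
Codon 5 GGU (Gly): third position 4-fold.
Codon 6 AAA (Lys): third position 2-fold.
Codon 7 UGC (Cys): third position 2-fold.
Codon 8 GUG (Val): third position 4-fold.
Codon 9 CUA (Leu): third position 4-fold.
Codon 10 UUC (Phe): third position 2-fold.
Four-fold degenerate third positions: 5.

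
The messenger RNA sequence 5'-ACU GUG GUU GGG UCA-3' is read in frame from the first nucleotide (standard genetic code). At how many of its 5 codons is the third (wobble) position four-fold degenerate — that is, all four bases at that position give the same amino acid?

5

Codon 1 ACU (Thr): third position 4-fold.
Codon 2 GUG (Val): third position 4-fold.
Codon 3 GUU (Val): third position 4-fold.
Codon 4 GGG (Gly): third position 4-fold.
Codon 5 UCA (Ser): third position 4-fold.
Four-fold degenerate third positions: 5.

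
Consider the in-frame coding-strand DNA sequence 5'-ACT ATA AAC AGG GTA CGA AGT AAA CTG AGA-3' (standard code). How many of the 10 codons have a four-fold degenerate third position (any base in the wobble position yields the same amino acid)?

Codon 1 ACT (Thr): third position 4-fold.
Codon 2 ATA (Ile): third position 3-fold.
Codon 3 AAC (Asn): third position 2-fold.
Codon 4 AGG (Arg): third position 2-fold.
Codon 5 GTA (Val): third position 4-fold.
Codon 6 CGA (Arg): third position 4-fold.
Codon 7 AGT (Ser): third position 2-fold.
Codon 8 AAA (Lys): third position 2-fold.
Codon 9 CTG (Leu): third position 4-fold.
Codon 10 AGA (Arg): third position 2-fold.
Four-fold degenerate third positions: 4.

4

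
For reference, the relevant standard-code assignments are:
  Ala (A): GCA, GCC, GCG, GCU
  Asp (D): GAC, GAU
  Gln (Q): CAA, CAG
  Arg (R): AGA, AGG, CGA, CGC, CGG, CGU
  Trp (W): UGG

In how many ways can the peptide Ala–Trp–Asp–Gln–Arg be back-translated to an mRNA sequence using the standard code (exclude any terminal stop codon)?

96

Ala: 4 codons.
Trp: 1 codon.
Asp: 2 codons.
Gln: 2 codons.
Arg: 6 codons.
4 × 1 × 2 × 2 × 6 = 96.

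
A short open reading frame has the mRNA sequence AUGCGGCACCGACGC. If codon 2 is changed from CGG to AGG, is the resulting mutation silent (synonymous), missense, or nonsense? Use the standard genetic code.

Position 4 falls in codon 2: CGG → Arg.
After the substitution the codon is AGG → Arg.
Both encode Arg, so the change is synonymous.

silent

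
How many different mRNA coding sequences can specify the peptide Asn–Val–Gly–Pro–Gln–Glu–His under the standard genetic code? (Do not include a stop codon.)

1024

Asn: 2 codons.
Val: 4 codons.
Gly: 4 codons.
Pro: 4 codons.
Gln: 2 codons.
Glu: 2 codons.
His: 2 codons.
2 × 4 × 4 × 4 × 2 × 2 × 2 = 1024.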